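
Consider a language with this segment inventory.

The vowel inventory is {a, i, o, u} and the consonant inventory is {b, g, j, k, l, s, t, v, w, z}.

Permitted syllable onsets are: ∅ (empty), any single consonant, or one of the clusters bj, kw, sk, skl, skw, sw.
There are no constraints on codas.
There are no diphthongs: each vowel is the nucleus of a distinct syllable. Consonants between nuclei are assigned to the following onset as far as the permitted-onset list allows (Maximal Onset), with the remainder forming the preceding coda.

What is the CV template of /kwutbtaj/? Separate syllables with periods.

Vowels present: u, a; each is a nucleus, giving 2 syllables.
Between /u/ (V1) and /a/ (V2): cluster /tbt/ — the longest permitted-onset suffix is /t/; onset = /t/, preceding coda = /tb/.
Putting it together: kwutb.taj.
Mapping each syllable to C/V: /kwutb/ → CCVCC, /taj/ → CVC.

CCVCC.CVC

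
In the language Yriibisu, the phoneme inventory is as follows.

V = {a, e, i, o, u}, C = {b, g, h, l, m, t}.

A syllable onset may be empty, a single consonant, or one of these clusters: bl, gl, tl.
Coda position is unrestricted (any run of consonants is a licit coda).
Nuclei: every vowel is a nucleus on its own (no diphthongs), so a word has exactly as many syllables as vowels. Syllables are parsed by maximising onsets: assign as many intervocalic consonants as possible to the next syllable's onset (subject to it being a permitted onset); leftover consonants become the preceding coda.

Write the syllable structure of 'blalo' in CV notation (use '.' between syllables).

Vowels present: a, o; each is a nucleus, giving 2 syllables.
/a…o/ gap (V1→V2): just /l/ — single C goes to the following onset.
Result: bla.lo.
Mapping each syllable to C/V: /bla/ → CCV, /lo/ → CV.

CCV.CV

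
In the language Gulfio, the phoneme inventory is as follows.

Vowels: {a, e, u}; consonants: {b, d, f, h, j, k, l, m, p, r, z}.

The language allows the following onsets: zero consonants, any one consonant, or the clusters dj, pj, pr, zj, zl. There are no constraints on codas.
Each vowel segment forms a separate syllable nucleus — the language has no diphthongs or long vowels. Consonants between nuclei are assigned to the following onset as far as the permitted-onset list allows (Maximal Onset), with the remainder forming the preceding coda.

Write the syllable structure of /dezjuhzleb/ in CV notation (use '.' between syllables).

CV.CCVC.CCVC

Nuclei (vowels): e, u, e → 3 syllables.
σ1/σ2 boundary: cluster /zj/ — /zj/ is itself a permitted onset, so the whole cluster goes right; preceding coda = ∅.
σ2/σ3 boundary: cluster /hzl/ — the longest permitted-onset suffix is /zl/; onset = /zl/, preceding coda = /h/.
Putting it together: de.zjuh.zleb.
Mapping each syllable to C/V: /de/ → CV, /zjuh/ → CCVC, /zleb/ → CCVC.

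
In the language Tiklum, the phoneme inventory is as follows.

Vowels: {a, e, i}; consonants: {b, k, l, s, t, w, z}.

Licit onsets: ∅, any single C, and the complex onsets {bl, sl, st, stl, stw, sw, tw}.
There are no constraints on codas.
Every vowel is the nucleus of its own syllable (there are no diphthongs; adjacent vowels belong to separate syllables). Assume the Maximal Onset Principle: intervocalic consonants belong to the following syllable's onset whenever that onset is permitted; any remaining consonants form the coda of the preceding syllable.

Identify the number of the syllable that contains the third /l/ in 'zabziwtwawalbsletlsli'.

Nuclei (vowels): a, i, a, a, e, i → 6 syllables.
/a…i/ gap (V1→V2): /bz/ splits as /b/ + /z/ (/z/ is the longest suffix that is a licit onset).
/i…a/ gap (V2→V3): /wtw/; trying suffixes from longest down, /tw/ is the first permitted one, so coda /w/ | onset /tw/.
/a…a/ gap (V3→V4): /w/ → onset of the next syllable (single consonants are always licit onsets).
/a…e/ gap (V4→V5): /lbsl/ splits as /lb/ + /sl/ (/sl/ is the longest suffix that is a licit onset).
/e…i/ gap (V5→V6): cluster /tlsl/ — the longest permitted-onset suffix is /sl/; onset = /sl/, preceding coda = /tl/.
Syllabification: zab.ziw.twa.walb.sletl.sli.
The third /l/ is in the coda of syllable 5 (/sletl/).

5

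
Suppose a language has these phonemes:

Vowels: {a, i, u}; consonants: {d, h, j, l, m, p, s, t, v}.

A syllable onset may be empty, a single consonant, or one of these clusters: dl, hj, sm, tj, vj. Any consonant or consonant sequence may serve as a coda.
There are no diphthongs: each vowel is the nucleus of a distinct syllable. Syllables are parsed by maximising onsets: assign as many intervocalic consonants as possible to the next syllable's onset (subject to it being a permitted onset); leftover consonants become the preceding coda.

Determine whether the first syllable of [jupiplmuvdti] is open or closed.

Nuclei (vowels): u, i, u, i → 4 syllables.
V1 /u/ – V2 /i/: /p/ → onset of the next syllable (single consonants are always licit onsets).
V2 /i/ – V3 /u/: /plm/ — longest licit onset from the right is /m/, leaving /pl/ as coda.
V3 /u/ – V4 /i/: cluster /vdt/ — the longest permitted-onset suffix is /t/; onset = /t/, preceding coda = /vd/.
So the parse is ju.pipl.muvd.ti.
Syllable 1 is /ju/; it ends in its nucleus with no coda, so it is open.

open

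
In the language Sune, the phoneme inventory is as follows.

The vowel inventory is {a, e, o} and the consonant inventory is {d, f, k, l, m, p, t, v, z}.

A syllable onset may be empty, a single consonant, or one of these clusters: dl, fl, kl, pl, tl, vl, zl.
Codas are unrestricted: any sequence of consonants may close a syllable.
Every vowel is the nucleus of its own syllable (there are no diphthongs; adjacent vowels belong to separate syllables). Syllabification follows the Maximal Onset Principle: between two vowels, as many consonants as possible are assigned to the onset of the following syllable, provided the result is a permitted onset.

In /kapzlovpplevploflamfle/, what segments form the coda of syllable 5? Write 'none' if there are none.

Vowels present: a, o, e, o, a, e; each is a nucleus, giving 6 syllables.
/a…o/ gap (V1→V2): /pzl/ splits as /p/ + /zl/ (/zl/ is the longest suffix that is a licit onset).
/o…e/ gap (V2→V3): cluster /vppl/ — the longest permitted-onset suffix is /pl/; onset = /pl/, preceding coda = /vp/.
/e…o/ gap (V3→V4): /vpl/ splits as /v/ + /pl/ (/pl/ is the longest suffix that is a licit onset).
/o…a/ gap (V4→V5): /fl/ — entire cluster is a permitted onset → onset /fl/, coda ∅.
/a…e/ gap (V5→V6): /mfl/ splits as /m/ + /fl/ (/fl/ is the longest suffix that is a licit onset).
Syllabification: kap.zlovp.plev.plo.flam.fle.
Syllable 5 is /flam/: onset /fl/, nucleus /a/, coda /m/.

m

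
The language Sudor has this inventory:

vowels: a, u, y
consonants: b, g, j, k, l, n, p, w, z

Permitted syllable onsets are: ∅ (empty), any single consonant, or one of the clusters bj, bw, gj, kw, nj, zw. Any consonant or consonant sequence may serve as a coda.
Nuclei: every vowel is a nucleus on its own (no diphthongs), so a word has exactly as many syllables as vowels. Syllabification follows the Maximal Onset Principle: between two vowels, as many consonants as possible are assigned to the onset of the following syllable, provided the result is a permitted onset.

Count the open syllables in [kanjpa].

1

The vowels are a, a — 2 nuclei, so 2 syllables.
Between /a/ (V1) and /a/ (V2): /njp/ splits as /nj/ + /p/ (/p/ is the longest suffix that is a licit onset).
Syllabification: kanj.pa.
Classifying each syllable: /kanj/ (closed), /pa/ (open).
Open syllables: 1.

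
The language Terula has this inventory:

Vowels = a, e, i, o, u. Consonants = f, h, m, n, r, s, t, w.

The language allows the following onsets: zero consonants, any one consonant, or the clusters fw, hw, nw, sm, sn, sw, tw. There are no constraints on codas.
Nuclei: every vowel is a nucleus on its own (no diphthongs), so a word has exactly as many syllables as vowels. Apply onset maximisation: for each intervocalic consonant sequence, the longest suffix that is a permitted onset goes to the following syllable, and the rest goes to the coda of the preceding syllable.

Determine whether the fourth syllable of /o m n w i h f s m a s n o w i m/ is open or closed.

The vowels are o, i, a, o, i — 5 nuclei, so 5 syllables.
/o…i/ gap (V1→V2): /mnw/ — longest licit onset from the right is /nw/, leaving /m/ as coda.
/i…a/ gap (V2→V3): /hfsm/ splits as /hf/ + /sm/ (/sm/ is the longest suffix that is a licit onset).
/a…o/ gap (V3→V4): cluster /sn/ — /sn/ is itself a permitted onset, so the whole cluster goes right; preceding coda = ∅.
/o…i/ gap (V4→V5): /w/ → onset of the next syllable (single consonants are always licit onsets).
Result: om.nwihf.sma.sno.wim.
Syllable 4 is /sno/; it ends in its nucleus with no coda, so it is open.

open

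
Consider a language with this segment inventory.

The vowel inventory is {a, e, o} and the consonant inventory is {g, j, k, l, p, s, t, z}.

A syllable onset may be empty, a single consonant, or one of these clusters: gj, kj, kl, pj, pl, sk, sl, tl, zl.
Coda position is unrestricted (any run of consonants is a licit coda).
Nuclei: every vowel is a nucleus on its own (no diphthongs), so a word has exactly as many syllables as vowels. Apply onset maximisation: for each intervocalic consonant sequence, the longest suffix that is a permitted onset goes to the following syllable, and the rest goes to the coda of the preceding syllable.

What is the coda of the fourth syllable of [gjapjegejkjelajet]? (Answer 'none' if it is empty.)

none

Nuclei (vowels): a, e, e, e, a, e → 6 syllables.
/a…e/ gap (V1→V2): /pj/ — entire cluster is a permitted onset → onset /pj/, coda ∅.
/e…e/ gap (V2→V3): /g/ → onset of the next syllable (single consonants are always licit onsets).
/e…e/ gap (V3→V4): cluster /jkj/ — the longest permitted-onset suffix is /kj/; onset = /kj/, preceding coda = /j/.
/e…a/ gap (V4→V5): just /l/ — single C goes to the following onset.
/a…e/ gap (V5→V6): /j/ is a single consonant, so it becomes the next onset.
Result: gja.pje.gej.kje.la.jet.
Syllable 4 is /kje/: onset /kj/, nucleus /e/, coda ∅.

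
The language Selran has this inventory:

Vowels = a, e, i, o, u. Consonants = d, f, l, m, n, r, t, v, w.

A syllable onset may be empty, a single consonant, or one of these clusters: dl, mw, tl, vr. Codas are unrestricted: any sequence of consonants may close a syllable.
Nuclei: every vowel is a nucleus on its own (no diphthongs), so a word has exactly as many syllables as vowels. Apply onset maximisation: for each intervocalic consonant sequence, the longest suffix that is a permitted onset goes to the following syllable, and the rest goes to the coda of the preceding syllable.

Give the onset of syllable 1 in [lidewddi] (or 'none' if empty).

l

Nuclei (vowels): i, e, i → 3 syllables.
σ1/σ2 boundary: just /d/ — single C goes to the following onset.
σ2/σ3 boundary: /wdd/ — longest licit onset from the right is /d/, leaving /wd/ as coda.
Putting it together: li.dewd.di.
Syllable 1 is /li/: onset /l/, nucleus /i/, coda ∅.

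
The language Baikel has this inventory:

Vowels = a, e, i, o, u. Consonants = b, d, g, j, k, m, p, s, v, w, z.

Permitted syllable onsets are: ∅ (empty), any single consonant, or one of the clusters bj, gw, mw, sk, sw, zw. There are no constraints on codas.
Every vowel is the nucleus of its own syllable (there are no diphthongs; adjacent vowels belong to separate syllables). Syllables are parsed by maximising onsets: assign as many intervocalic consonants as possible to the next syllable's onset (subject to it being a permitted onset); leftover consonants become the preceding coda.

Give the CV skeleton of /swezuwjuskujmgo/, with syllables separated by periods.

CCV.CVC.CV.CCVCC.CV

Vowels present: e, u, u, u, o; each is a nucleus, giving 5 syllables.
Between /e/ (V1) and /u/ (V2): just /z/ — single C goes to the following onset.
Between /u/ (V2) and /u/ (V3): /wj/ splits as /w/ + /j/ (/j/ is the longest suffix that is a licit onset).
Between /u/ (V3) and /u/ (V4): /sk/ is a licit onset in full, so it all attaches to the next syllable.
Between /u/ (V4) and /o/ (V5): cluster /jmg/ — the longest permitted-onset suffix is /g/; onset = /g/, preceding coda = /jm/.
Result: swe.zuw.ju.skujm.go.
Mapping each syllable to C/V: /swe/ → CCV, /zuw/ → CVC, /ju/ → CV, /skujm/ → CCVCC, /go/ → CV.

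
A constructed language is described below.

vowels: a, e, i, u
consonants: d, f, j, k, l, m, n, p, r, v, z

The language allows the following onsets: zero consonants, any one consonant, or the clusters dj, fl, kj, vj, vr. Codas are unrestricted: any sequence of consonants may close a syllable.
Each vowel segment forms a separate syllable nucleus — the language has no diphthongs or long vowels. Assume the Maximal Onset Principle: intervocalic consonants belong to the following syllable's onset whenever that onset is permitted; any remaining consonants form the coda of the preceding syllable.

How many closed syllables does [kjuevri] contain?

Nuclei (vowels): u, e, i → 3 syllables.
Between /u/ (V1) and /e/ (V2): nothing intervenes; syllable break is V.V.
Between /e/ (V2) and /i/ (V3): /vr/ is a licit onset in full, so it all attaches to the next syllable.
Result: kju.e.vri.
Classifying each syllable: /kju/ (open), /e/ (open), /vri/ (open).
Closed syllables: 0.

0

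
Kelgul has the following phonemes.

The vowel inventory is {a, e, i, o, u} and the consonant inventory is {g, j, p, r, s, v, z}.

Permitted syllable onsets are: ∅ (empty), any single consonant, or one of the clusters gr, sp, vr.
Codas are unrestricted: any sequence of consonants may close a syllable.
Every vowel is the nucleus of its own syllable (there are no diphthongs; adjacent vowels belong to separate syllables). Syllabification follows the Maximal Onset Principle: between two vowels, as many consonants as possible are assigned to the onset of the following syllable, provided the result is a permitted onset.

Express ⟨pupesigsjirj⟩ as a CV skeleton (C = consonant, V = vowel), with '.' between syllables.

Vowels present: u, e, i, i; each is a nucleus, giving 4 syllables.
V1 /u/ – V2 /e/: /p/ is a single consonant, so it becomes the next onset.
V2 /e/ – V3 /i/: /s/ → onset of the next syllable (single consonants are always licit onsets).
V3 /i/ – V4 /i/: /gsj/; trying suffixes from longest down, /j/ is the first permitted one, so coda /gs/ | onset /j/.
Syllabification: pu.pe.sigs.jirj.
Mapping each syllable to C/V: /pu/ → CV, /pe/ → CV, /sigs/ → CVCC, /jirj/ → CVCC.

CV.CV.CVCC.CVCC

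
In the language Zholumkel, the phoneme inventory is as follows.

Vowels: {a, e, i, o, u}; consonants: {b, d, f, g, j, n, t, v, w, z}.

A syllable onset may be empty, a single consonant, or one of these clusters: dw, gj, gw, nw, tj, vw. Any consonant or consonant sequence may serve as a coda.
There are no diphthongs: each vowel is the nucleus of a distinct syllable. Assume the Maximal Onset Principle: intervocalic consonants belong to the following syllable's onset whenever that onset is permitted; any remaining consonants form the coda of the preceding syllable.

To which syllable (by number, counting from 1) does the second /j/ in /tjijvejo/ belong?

The vowels are i, e, o — 3 nuclei, so 3 syllables.
V1 /i/ – V2 /e/: /jv/; trying suffixes from longest down, /v/ is the first permitted one, so coda /j/ | onset /v/.
V2 /e/ – V3 /o/: /j/ is a single consonant, so it becomes the next onset.
Result: tjij.ve.jo.
The second /j/ is in the coda of syllable 1 (/tjij/).

1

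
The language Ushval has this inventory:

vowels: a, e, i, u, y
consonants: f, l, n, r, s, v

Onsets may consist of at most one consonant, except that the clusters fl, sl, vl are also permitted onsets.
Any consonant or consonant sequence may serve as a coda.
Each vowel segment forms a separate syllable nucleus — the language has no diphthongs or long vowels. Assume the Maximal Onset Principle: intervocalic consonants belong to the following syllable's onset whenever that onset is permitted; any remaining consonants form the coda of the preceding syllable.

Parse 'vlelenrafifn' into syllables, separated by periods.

vle.len.ra.fifn

The vowels are e, e, a, i — 4 nuclei, so 4 syllables.
/e…e/ gap (V1→V2): /l/ → onset of the next syllable (single consonants are always licit onsets).
/e…a/ gap (V2→V3): /nr/ splits as /n/ + /r/ (/r/ is the longest suffix that is a licit onset).
/a…i/ gap (V3→V4): /f/ → onset of the next syllable (single consonants are always licit onsets).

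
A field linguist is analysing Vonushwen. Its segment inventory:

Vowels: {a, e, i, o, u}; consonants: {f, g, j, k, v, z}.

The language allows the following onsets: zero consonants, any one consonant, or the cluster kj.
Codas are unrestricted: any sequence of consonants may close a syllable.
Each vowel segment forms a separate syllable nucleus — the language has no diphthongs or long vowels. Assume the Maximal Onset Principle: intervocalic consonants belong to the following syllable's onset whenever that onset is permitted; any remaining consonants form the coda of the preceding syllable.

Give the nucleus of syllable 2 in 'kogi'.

i

The vowels are o, i — 2 nuclei, so 2 syllables.
The second nucleus (vowel 2 from the left) is /i/.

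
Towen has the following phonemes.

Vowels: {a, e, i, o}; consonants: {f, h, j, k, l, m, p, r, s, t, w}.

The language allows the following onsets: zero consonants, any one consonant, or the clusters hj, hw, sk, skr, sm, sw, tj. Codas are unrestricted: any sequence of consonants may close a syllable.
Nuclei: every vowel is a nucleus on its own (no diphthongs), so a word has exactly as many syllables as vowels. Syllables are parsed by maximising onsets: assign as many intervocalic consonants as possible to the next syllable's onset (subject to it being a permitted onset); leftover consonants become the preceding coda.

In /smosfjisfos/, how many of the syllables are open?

Nuclei (vowels): o, i, o → 3 syllables.
Between /o/ (V1) and /i/ (V2): /sfj/; trying suffixes from longest down, /j/ is the first permitted one, so coda /sf/ | onset /j/.
Between /i/ (V2) and /o/ (V3): cluster /sf/ — the longest permitted-onset suffix is /f/; onset = /f/, preceding coda = /s/.
Putting it together: smosf.jis.fos.
Classifying each syllable: /smosf/ (closed), /jis/ (closed), /fos/ (closed).
Open syllables: 0.

0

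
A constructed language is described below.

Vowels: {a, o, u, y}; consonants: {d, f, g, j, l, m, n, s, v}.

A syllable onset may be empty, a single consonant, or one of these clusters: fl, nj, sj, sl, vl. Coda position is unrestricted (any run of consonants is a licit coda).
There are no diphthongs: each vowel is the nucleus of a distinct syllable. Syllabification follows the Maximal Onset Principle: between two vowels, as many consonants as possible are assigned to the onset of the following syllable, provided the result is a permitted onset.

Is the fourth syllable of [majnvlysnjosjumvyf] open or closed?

Vowels present: a, y, o, u, y; each is a nucleus, giving 5 syllables.
σ1/σ2 boundary: /jnvl/ — longest licit onset from the right is /vl/, leaving /jn/ as coda.
σ2/σ3 boundary: /snj/ splits as /s/ + /nj/ (/nj/ is the longest suffix that is a licit onset).
σ3/σ4 boundary: /sj/ — entire cluster is a permitted onset → onset /sj/, coda ∅.
σ4/σ5 boundary: cluster /mv/ — the longest permitted-onset suffix is /v/; onset = /v/, preceding coda = /m/.
Syllabification: majn.vlys.njo.sjum.vyf.
Syllable 4 is /sjum/ with coda /m/, so it is closed.

closed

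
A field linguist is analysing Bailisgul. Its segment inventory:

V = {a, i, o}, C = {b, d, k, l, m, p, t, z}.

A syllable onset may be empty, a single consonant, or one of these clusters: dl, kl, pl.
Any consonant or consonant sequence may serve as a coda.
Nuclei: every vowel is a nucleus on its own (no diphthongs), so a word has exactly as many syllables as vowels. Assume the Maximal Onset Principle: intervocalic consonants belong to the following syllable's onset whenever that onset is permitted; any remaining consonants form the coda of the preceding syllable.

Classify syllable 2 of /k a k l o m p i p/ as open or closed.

closed

Vowels present: a, o, i; each is a nucleus, giving 3 syllables.
Between /a/ (V1) and /o/ (V2): /kl/ is a licit onset in full, so it all attaches to the next syllable.
Between /o/ (V2) and /i/ (V3): /mp/ splits as /m/ + /p/ (/p/ is the longest suffix that is a licit onset).
Result: ka.klom.pip.
Syllable 2 is /klom/ with coda /m/, so it is closed.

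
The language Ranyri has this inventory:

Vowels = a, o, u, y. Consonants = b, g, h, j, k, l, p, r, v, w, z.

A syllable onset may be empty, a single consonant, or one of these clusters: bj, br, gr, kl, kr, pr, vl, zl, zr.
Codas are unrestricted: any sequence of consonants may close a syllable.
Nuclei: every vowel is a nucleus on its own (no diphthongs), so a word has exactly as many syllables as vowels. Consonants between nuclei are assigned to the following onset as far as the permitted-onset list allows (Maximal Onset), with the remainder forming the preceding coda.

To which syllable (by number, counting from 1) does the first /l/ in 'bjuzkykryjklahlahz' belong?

Vowels present: u, y, y, a, a; each is a nucleus, giving 5 syllables.
V1 /u/ – V2 /y/: /zk/ — longest licit onset from the right is /k/, leaving /z/ as coda.
V2 /y/ – V3 /y/: /kr/ is a licit onset in full, so it all attaches to the next syllable.
V3 /y/ – V4 /a/: cluster /jkl/ — the longest permitted-onset suffix is /kl/; onset = /kl/, preceding coda = /j/.
V4 /a/ – V5 /a/: /hl/; trying suffixes from longest down, /l/ is the first permitted one, so coda /h/ | onset /l/.
Putting it together: bjuz.ky.kryj.klah.lahz.
The first /l/ is in the onset of syllable 4 (/klah/).

4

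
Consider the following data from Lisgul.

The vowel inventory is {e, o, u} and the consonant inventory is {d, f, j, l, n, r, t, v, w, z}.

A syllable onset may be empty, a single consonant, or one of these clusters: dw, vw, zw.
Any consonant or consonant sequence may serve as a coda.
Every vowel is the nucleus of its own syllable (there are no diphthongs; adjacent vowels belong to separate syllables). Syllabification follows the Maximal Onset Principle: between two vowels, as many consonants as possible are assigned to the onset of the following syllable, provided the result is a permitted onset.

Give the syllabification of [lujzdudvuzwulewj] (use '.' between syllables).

lujz.dud.vu.zwu.lewj

The vowels are u, u, u, u, e — 5 nuclei, so 5 syllables.
σ1/σ2 boundary: /jzd/ — longest licit onset from the right is /d/, leaving /jz/ as coda.
σ2/σ3 boundary: /dv/; trying suffixes from longest down, /v/ is the first permitted one, so coda /d/ | onset /v/.
σ3/σ4 boundary: /zw/ — entire cluster is a permitted onset → onset /zw/, coda ∅.
σ4/σ5 boundary: /l/ → onset of the next syllable (single consonants are always licit onsets).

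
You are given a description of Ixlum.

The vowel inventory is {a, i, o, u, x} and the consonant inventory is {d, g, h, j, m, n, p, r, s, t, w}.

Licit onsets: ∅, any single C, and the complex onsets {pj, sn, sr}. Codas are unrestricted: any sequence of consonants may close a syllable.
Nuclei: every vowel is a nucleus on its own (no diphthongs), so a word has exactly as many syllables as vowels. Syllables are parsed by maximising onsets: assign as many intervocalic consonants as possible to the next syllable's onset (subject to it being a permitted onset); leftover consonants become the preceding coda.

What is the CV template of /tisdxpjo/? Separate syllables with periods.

The vowels are i, x, o — 3 nuclei, so 3 syllables.
/i…x/ gap (V1→V2): /sd/ splits as /s/ + /d/ (/d/ is the longest suffix that is a licit onset).
/x…o/ gap (V2→V3): /pj/ — entire cluster is a permitted onset → onset /pj/, coda ∅.
Syllabification: tis.dx.pjo.
Mapping each syllable to C/V: /tis/ → CVC, /dx/ → CV, /pjo/ → CCV.

CVC.CV.CCV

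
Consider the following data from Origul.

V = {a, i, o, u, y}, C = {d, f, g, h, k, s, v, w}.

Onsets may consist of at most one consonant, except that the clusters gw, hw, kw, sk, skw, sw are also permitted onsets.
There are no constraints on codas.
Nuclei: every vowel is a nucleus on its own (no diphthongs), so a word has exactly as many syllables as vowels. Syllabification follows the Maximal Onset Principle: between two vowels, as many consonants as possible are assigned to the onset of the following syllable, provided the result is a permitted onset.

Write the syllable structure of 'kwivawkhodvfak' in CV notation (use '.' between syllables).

CCV.CVCC.CVCC.CVC

Nuclei (vowels): i, a, o, a → 4 syllables.
V1 /i/ – V2 /a/: just /v/ — single C goes to the following onset.
V2 /a/ – V3 /o/: /wkh/ — longest licit onset from the right is /h/, leaving /wk/ as coda.
V3 /o/ – V4 /a/: /dvf/ — longest licit onset from the right is /f/, leaving /dv/ as coda.
Result: kwi.vawk.hodv.fak.
Mapping each syllable to C/V: /kwi/ → CCV, /vawk/ → CVCC, /hodv/ → CVCC, /fak/ → CVC.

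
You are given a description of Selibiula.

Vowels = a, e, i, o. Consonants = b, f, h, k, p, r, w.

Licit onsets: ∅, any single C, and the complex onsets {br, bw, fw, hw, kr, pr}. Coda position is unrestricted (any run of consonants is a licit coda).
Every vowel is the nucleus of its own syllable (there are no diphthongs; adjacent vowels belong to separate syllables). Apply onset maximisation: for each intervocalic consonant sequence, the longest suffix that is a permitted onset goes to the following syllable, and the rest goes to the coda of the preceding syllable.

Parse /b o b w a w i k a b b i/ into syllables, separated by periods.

The vowels are o, a, i, a, i — 5 nuclei, so 5 syllables.
σ1/σ2 boundary: cluster /bw/ — /bw/ is itself a permitted onset, so the whole cluster goes right; preceding coda = ∅.
σ2/σ3 boundary: /w/ is a single consonant, so it becomes the next onset.
σ3/σ4 boundary: /k/ is a single consonant, so it becomes the next onset.
σ4/σ5 boundary: cluster /bb/ — the longest permitted-onset suffix is /b/; onset = /b/, preceding coda = /b/.

bo.bwa.wi.kab.bi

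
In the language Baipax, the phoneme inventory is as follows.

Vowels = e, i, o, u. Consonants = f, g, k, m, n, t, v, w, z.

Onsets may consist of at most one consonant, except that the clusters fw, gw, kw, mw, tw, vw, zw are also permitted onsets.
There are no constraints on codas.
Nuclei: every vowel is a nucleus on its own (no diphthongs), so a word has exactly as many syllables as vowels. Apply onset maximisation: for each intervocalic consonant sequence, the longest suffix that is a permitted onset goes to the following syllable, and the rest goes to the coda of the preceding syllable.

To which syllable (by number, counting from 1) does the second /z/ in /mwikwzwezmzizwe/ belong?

The vowels are i, e, i, e — 4 nuclei, so 4 syllables.
σ1/σ2 boundary: cluster /kwzw/ — the longest permitted-onset suffix is /zw/; onset = /zw/, preceding coda = /kw/.
σ2/σ3 boundary: /zmz/; trying suffixes from longest down, /z/ is the first permitted one, so coda /zm/ | onset /z/.
σ3/σ4 boundary: /zw/ — entire cluster is a permitted onset → onset /zw/, coda ∅.
So the parse is mwikw.zwezm.zi.zwe.
The second /z/ is in the coda of syllable 2 (/zwezm/).

2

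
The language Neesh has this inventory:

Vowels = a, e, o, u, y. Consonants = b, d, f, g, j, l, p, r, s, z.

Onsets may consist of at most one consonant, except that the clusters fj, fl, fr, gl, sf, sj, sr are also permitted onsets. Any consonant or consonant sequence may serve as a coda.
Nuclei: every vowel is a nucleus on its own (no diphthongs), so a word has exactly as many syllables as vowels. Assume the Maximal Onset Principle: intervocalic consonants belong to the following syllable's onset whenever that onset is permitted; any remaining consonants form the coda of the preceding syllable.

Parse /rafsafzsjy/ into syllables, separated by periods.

The vowels are a, a, y — 3 nuclei, so 3 syllables.
Between /a/ (V1) and /a/ (V2): cluster /fs/ — the longest permitted-onset suffix is /s/; onset = /s/, preceding coda = /f/.
Between /a/ (V2) and /y/ (V3): cluster /fzsj/ — the longest permitted-onset suffix is /sj/; onset = /sj/, preceding coda = /fz/.

raf.safz.sjy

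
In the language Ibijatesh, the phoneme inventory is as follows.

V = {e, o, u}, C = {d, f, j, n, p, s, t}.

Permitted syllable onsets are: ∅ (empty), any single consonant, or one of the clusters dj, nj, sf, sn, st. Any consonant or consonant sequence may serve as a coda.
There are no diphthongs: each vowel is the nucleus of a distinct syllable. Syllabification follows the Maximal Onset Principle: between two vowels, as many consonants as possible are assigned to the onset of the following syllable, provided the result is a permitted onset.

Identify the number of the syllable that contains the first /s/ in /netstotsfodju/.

Nuclei (vowels): e, o, o, u → 4 syllables.
/e…o/ gap (V1→V2): /tst/ splits as /t/ + /st/ (/st/ is the longest suffix that is a licit onset).
/o…o/ gap (V2→V3): /tsf/ splits as /t/ + /sf/ (/sf/ is the longest suffix that is a licit onset).
/o…u/ gap (V3→V4): /dj/ is a licit onset in full, so it all attaches to the next syllable.
Syllabification: net.stot.sfo.dju.
The first /s/ is in the onset of syllable 2 (/stot/).

2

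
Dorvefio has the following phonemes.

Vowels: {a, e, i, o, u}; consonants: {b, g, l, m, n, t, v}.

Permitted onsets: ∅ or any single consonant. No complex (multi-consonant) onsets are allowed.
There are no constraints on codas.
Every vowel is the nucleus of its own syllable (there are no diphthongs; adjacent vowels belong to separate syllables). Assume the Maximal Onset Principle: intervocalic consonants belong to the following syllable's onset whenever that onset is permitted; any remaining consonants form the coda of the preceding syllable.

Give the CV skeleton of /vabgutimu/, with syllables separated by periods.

Nuclei (vowels): a, u, i, u → 4 syllables.
V1 /a/ – V2 /u/: /bg/ splits as /b/ + /g/ (/g/ is the longest suffix that is a licit onset).
V2 /u/ – V3 /i/: just /t/ — single C goes to the following onset.
V3 /i/ – V4 /u/: /m/ is a single consonant, so it becomes the next onset.
So the parse is vab.gu.ti.mu.
Mapping each syllable to C/V: /vab/ → CVC, /gu/ → CV, /ti/ → CV, /mu/ → CV.

CVC.CV.CV.CV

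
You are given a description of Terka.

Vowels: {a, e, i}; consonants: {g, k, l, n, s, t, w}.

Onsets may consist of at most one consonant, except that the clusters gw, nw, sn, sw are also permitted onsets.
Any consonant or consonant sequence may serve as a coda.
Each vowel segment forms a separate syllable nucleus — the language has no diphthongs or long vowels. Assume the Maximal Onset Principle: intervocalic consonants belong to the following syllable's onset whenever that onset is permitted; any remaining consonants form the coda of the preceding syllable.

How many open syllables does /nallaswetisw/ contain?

2

Vowels present: a, a, e, i; each is a nucleus, giving 4 syllables.
V1 /a/ – V2 /a/: /ll/; trying suffixes from longest down, /l/ is the first permitted one, so coda /l/ | onset /l/.
V2 /a/ – V3 /e/: /sw/ — entire cluster is a permitted onset → onset /sw/, coda ∅.
V3 /e/ – V4 /i/: just /t/ — single C goes to the following onset.
So the parse is nal.la.swe.tisw.
Classifying each syllable: /nal/ (closed), /la/ (open), /swe/ (open), /tisw/ (closed).
Open syllables: 2.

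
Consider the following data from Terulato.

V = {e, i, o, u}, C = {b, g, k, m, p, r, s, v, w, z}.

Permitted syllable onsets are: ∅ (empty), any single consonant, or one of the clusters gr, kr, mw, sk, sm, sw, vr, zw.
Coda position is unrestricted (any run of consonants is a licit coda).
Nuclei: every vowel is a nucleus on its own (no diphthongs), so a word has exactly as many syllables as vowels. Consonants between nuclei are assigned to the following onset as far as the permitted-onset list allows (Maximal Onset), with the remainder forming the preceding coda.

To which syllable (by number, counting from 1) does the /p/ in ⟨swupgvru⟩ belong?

Vowels present: u, u; each is a nucleus, giving 2 syllables.
Between /u/ (V1) and /u/ (V2): cluster /pgvr/ — the longest permitted-onset suffix is /vr/; onset = /vr/, preceding coda = /pg/.
Result: swupg.vru.
The /p/ is in the coda of syllable 1 (/swupg/).

1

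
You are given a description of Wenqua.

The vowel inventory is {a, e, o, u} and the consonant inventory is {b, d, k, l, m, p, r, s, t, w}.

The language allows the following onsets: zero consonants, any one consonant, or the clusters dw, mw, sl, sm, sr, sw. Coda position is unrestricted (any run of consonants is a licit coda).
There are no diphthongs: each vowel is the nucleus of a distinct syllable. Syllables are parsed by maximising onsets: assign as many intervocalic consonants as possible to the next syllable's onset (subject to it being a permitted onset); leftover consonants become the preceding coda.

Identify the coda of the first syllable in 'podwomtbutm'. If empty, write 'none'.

Vowels present: o, o, u; each is a nucleus, giving 3 syllables.
V1 /o/ – V2 /o/: cluster /dw/ — /dw/ is itself a permitted onset, so the whole cluster goes right; preceding coda = ∅.
V2 /o/ – V3 /u/: /mtb/ splits as /mt/ + /b/ (/b/ is the longest suffix that is a licit onset).
Putting it together: po.dwomt.butm.
Syllable 1 is /po/: onset /p/, nucleus /o/, coda ∅.

none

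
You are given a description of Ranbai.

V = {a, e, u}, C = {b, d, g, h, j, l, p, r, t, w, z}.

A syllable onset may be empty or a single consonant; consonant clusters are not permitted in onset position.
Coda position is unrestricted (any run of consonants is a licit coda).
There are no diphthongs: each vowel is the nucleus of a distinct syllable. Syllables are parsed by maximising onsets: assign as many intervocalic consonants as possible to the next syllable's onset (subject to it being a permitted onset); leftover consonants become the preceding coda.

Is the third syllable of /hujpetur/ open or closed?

closed

Nuclei (vowels): u, e, u → 3 syllables.
σ1/σ2 boundary: /jp/ splits as /j/ + /p/ (/p/ is the longest suffix that is a licit onset).
σ2/σ3 boundary: /t/ is a single consonant, so it becomes the next onset.
So the parse is huj.pe.tur.
Syllable 3 is /tur/ with coda /r/, so it is closed.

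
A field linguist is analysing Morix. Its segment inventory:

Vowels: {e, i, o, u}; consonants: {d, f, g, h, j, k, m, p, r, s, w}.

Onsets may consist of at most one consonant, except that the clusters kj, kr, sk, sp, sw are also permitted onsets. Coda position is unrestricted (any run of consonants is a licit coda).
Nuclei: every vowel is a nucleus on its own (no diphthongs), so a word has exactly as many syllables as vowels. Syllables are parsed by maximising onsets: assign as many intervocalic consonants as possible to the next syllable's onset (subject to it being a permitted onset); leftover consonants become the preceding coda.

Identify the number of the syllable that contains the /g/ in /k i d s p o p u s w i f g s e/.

4

Vowels present: i, o, u, i, e; each is a nucleus, giving 5 syllables.
Between /i/ (V1) and /o/ (V2): /dsp/ — longest licit onset from the right is /sp/, leaving /d/ as coda.
Between /o/ (V2) and /u/ (V3): /p/ → onset of the next syllable (single consonants are always licit onsets).
Between /u/ (V3) and /i/ (V4): /sw/ — entire cluster is a permitted onset → onset /sw/, coda ∅.
Between /i/ (V4) and /e/ (V5): /fgs/ — longest licit onset from the right is /s/, leaving /fg/ as coda.
Putting it together: kid.spo.pu.swifg.se.
The /g/ is in the coda of syllable 4 (/swifg/).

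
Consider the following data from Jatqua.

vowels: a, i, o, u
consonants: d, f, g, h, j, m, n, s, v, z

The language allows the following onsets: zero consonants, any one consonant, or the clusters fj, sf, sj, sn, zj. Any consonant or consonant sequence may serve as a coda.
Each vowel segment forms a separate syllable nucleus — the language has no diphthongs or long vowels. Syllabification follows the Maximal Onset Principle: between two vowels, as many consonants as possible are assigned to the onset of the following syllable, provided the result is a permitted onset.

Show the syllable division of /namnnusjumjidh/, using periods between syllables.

namn.nu.sjum.jidh

The vowels are a, u, u, i — 4 nuclei, so 4 syllables.
σ1/σ2 boundary: /mnn/ splits as /mn/ + /n/ (/n/ is the longest suffix that is a licit onset).
σ2/σ3 boundary: /sj/ — entire cluster is a permitted onset → onset /sj/, coda ∅.
σ3/σ4 boundary: /mj/; trying suffixes from longest down, /j/ is the first permitted one, so coda /m/ | onset /j/.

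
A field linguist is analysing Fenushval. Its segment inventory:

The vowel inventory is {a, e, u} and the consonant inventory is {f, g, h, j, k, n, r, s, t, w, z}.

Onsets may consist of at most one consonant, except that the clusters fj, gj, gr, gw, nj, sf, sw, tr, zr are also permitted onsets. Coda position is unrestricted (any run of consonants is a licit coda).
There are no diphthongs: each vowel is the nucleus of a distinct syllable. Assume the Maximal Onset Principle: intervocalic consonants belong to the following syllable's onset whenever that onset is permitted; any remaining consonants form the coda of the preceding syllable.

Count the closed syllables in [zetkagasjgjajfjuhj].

The vowels are e, a, a, a, u — 5 nuclei, so 5 syllables.
/e…a/ gap (V1→V2): /tk/; trying suffixes from longest down, /k/ is the first permitted one, so coda /t/ | onset /k/.
/a…a/ gap (V2→V3): /g/ → onset of the next syllable (single consonants are always licit onsets).
/a…a/ gap (V3→V4): /sjgj/ splits as /sj/ + /gj/ (/gj/ is the longest suffix that is a licit onset).
/a…u/ gap (V4→V5): cluster /jfj/ — the longest permitted-onset suffix is /fj/; onset = /fj/, preceding coda = /j/.
So the parse is zet.ka.gasj.gjaj.fjuhj.
Classifying each syllable: /zet/ (closed), /ka/ (open), /gasj/ (closed), /gjaj/ (closed), /fjuhj/ (closed).
Closed syllables: 4.

4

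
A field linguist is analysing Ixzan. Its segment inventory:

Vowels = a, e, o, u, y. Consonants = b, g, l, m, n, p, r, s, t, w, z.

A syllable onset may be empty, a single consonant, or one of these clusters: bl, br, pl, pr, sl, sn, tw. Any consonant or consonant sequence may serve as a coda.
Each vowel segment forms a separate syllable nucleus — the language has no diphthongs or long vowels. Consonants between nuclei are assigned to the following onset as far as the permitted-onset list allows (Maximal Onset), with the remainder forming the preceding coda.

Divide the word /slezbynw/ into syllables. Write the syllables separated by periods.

Nuclei (vowels): e, y → 2 syllables.
V1 /e/ – V2 /y/: /zb/ — longest licit onset from the right is /b/, leaving /z/ as coda.

slez.bynw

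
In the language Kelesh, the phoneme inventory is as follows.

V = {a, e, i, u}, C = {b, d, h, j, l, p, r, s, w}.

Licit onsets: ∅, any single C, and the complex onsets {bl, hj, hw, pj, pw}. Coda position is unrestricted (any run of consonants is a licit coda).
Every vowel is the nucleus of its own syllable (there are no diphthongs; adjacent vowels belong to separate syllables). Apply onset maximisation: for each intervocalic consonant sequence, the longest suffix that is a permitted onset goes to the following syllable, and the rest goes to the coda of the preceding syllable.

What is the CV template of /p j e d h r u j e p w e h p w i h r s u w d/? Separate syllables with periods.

The vowels are e, u, e, e, i, u — 6 nuclei, so 6 syllables.
Between /e/ (V1) and /u/ (V2): /dhr/; trying suffixes from longest down, /r/ is the first permitted one, so coda /dh/ | onset /r/.
Between /u/ (V2) and /e/ (V3): just /j/ — single C goes to the following onset.
Between /e/ (V3) and /e/ (V4): cluster /pw/ — /pw/ is itself a permitted onset, so the whole cluster goes right; preceding coda = ∅.
Between /e/ (V4) and /i/ (V5): /hpw/; trying suffixes from longest down, /pw/ is the first permitted one, so coda /h/ | onset /pw/.
Between /i/ (V5) and /u/ (V6): cluster /hrs/ — the longest permitted-onset suffix is /s/; onset = /s/, preceding coda = /hr/.
Putting it together: pjedh.ru.je.pweh.pwihr.suwd.
Mapping each syllable to C/V: /pjedh/ → CCVCC, /ru/ → CV, /je/ → CV, /pweh/ → CCVC, /pwihr/ → CCVCC, /suwd/ → CVCC.

CCVCC.CV.CV.CCVC.CCVCC.CVCC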